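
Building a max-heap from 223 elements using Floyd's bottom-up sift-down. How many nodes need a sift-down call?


In a heap of 223 elements (0-indexed array):
  Last element index: 222
  Parent of last element: floor((222 - 1) / 2) = 110
  Internal nodes: indices 0 to 110
  Count = floor(223/2) = 111


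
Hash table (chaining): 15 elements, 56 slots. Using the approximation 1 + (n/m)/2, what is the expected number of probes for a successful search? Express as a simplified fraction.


Computing expected probes:
alpha = 15/56
= 1 + alpha/2
= 1 + 15/(2*56)
= (2*56 + 15) / (2*56)
= 127/112


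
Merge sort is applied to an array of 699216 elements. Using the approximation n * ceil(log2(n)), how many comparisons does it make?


Merge sort divides the array into halves recursively.
Number of levels = ceil(log2(699216)) = 20
At each level, approximately n = 699216 comparisons are needed for merging.
Total comparisons ~ n * ceil(log2(n)) = 699216 * 20 = 13984320


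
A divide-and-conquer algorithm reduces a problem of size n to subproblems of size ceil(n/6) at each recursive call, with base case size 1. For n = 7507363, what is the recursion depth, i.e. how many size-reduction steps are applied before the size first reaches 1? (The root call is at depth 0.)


Each step divides the size by 6 (rounding up); after k steps the size is ceil(n/6^k), which equals 1 exactly when 6^k >= n.
So the depth is the smallest k with 6^k >= 7507363, i.e. ceil(log_6(7507363)).
6^8 = 1679616 < 7507363 <= 10077696 = 6^9
Recursion depth = 9


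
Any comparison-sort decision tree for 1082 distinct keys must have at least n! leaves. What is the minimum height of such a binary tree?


A binary decision tree of height h has at most 2^h leaves and needs at least n! of them, so h >= ceil(log2(n!)).
1082! is far too large to multiply out, so use Stirling's series:
  ln(n!) ~ n ln n - n + (1/2) ln(2 pi n) + 1/(12n)  (error below 1/(360 n^3), negligible here)
  ln(1082) = 6.9865665
  n ln n = 1082 * 6.9865665 = 7559.4650
  (1/2) ln(2 pi * 1082) = (1/2) ln(6798.4065) = 4.4122
  1/(12*1082) = 0.0001
  ln(1082!) ~ 7559.4650 - 1082 + 4.4122 + 0.0001 = 6481.8773
Convert to base 2: log2(1082!) = 6481.8773 / ln 2 = 6481.8773 / 0.69314718 = 9351.3722
ceil(9351.3722) = 9352


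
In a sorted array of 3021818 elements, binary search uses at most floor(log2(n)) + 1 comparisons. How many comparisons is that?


Halving sequence: 3021818 -> 1510909 -> 755454 -> 377727 -> 188863 -> 94431 -> 47215 -> 23607 -> 11803 -> 5901 -> 2950 -> 1475 -> 737 -> 368 -> 184 -> 92 -> 46 -> 23 -> 11 -> 5 -> 2 -> 1
Number of halvings = 21
Max comparisons = 21 + 1 = 22


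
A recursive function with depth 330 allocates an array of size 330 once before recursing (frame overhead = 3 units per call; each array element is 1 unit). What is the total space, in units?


Array allocation: 330 units (allocated once)
Stack frames: 330 deep * 3 per frame = 990 units
Total = 330 + 990 = 1320


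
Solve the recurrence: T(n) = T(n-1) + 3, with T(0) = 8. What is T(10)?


Unrolling the recurrence:
T(10) = T(9) + 3
       = T(8) + 3 + 3
       = T(7) + 3*3
       ...
       = T(0) + 3*10
       = 8 + 30 = 38


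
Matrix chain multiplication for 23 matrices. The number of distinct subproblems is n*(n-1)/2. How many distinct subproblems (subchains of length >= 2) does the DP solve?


Subproblems are indexed by (i, j) where i < j.
Number of such pairs = n*(n-1)/2
= 23 * 22 / 2
= 253


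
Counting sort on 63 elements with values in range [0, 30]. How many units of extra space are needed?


Output array size: 63 (to store sorted result)
Count array size: 31 (one slot per possible value, range 0 to 30)
Total extra space = 63 + 31 = 94


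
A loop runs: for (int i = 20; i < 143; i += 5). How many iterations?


Loop starts at i = 20, increments by 5, stops when i >= 143.
Number of iterations = ceil((143 - 20) / 5)
= ceil(123 / 5)
= 25


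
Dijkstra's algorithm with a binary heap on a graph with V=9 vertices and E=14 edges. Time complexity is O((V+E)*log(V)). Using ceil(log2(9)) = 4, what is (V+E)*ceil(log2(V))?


Dijkstra with a binary heap: each vertex is extracted once, each edge may relax once.
Each heap operation costs O(log V).
V + E = 9 + 14 = 23
ceil(log2(9)) = 4 (since 2^3 = 8 < 9 <= 16 = 2^4)
Total heap work = (V+E) * ceil(log2(V)) = 23 * 4 = 92


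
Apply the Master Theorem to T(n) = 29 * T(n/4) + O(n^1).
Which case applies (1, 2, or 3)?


The Master Theorem: T(n) = a*T(n/b) + O(n^c)
  a = 29, b = 4, c = 1
log_b(a) = log_4(29) ~ 2.429
Compare b^c with a: 4^1 = 4 < 29, so c < log_b(a).
Since c < log_b(a), Case 1 applies.
T(n) = O(n^(log_4 29)) ~ O(n^2.429)
Master Theorem case = 1


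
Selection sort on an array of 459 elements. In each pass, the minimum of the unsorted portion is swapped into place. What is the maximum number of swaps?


Selection sort performs one swap per pass:
  Pass 1: find min in positions 0 to 458, swap with position 0
  Pass 2: find min in positions 1 to 458, swap with position 1
  Pass 3: find min in positions 2 to 458, swap with position 2
  Pass 4: find min in positions 3 to 458, swap with position 3
  Pass 5: find min in positions 4 to 458, swap with position 4
  ... (453 more passes)
Total passes (and swaps) = n - 1 = 459 - 1 = 458


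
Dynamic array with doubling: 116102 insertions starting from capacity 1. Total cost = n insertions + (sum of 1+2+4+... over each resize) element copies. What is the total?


n = 116102
Insertion costs: 116102
Resizes copy 1, 2, 4, ... up to the largest power of 2 that is <= n-1 = 116101, i.e. 65536.
Copy costs = 1 + 2 + 4 + 8 + 16 + 32 + 64 + 128 + 256 + 512 + 1024 + 2048 + 4096 + 8192 + 16384 + 32768 + 65536 = 131071
Total = 116102 + 131071 = 247173


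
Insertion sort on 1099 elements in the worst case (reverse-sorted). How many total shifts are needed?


In the worst case (reverse-sorted), each element shifts past all previous:
  Element 1: 1 shifts
  Element 2: 2 shifts
  Element 3: 3 shifts
  Element 4: 4 shifts
  Element 5: 5 shifts
  ...
  Element 1098: 1098 shifts
Total = 1 + 2 + ... + 1098
= 1099*(1099-1)/2 = 603351


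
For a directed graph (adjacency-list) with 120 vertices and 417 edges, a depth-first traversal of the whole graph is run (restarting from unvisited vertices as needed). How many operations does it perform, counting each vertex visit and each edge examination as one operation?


A full DFS traversal visits each vertex once and examines each edge once.
V = 120
E = 417
Sum = 120 + 417 = 537


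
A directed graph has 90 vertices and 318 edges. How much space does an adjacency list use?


Adjacency list: one list head per vertex + one entry per edge
Vertex heads: 90
Edge entries: 318
Total = 90 + 318 = 408


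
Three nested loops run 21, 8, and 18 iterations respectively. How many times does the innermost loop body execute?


Loop 1 (outermost): 21 iterations
Loop 2 (middle): 8 iterations per outer
Loop 3 (innermost): 18 iterations per middle
Total = 21 * 8 * 18 = 3024


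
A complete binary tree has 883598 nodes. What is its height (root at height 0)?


In a complete binary tree, level k holds nodes 2^k .. 2^(k+1)-1 (1-indexed).
Height = floor(log2(n)) = floor(log2(883598)) = 19
Check: 2^19 = 524288 <= 883598 < 1048576 = 2^20


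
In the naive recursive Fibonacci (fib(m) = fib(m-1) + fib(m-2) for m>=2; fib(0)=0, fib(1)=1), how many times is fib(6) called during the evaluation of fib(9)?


Let N(m) = number of times fib(m) is called while evaluating fib(9).
N(9) = 1 (the initial call).
N(8) = 1 (only fib(9) calls it).
For 1 <= m <= 7: fib(m) is called by fib(m+1) and fib(m+2), so
  N(m) = N(m+1) + N(m+2).
fib(0) is called only by fib(2), so N(0) = N(2).
Walk down from m=9:
  N(9)=1, N(8)=1, N(7)=2, N(6)=3
N(6) = 3


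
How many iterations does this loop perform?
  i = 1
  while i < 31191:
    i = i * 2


The loop variable doubles each iteration:
i = 1 -> 2 -> 4 -> 8 -> 16 -> 32 -> 64 -> 128 -> 256 -> 512 -> 1024 -> 2048 -> 4096 -> 8192 -> 16384 -> 32768 (stop, 32768 >= 31191)
Number of doublings = ceil(log2(31191)) = 15


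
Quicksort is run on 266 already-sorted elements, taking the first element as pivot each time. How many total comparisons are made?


Sum of comparisons per partition:
265 + 264 + ... + 1 + 0
= 266 * (266 - 1) / 2
= 266 * 265 / 2
= 35245


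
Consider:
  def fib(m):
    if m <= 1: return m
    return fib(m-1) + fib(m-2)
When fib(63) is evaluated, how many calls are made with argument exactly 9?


Let N(m) = number of times fib(m) is called while evaluating fib(63).
N(63) = 1 (the initial call).
N(62) = 1 (only fib(63) calls it).
For 1 <= m <= 61: fib(m) is called by fib(m+1) and fib(m+2), so
  N(m) = N(m+1) + N(m+2).
fib(0) is called only by fib(2), so N(0) = N(2).
Walk down from m=63:
  N(63)=1, N(62)=1, N(61)=2, N(60)=3, N(59)=5, N(58)=8, N(57)=13, N(56)=21, N(55)=34, N(54)=55, N(53)=89, N(52)=144, N(51)=233, N(50)=377, N(49)=610, N(48)=987, N(47)=1597, N(46)=2584, N(45)=4181, N(44)=6765, N(43)=10946, N(42)=17711, N(41)=28657, N(40)=46368, N(39)=75025, N(38)=121393, N(37)=196418, N(36)=317811, N(35)=514229, N(34)=832040, N(33)=1346269, N(32)=2178309, N(31)=3524578, N(30)=5702887, N(29)=9227465, N(28)=14930352, N(27)=24157817, N(26)=39088169, N(25)=63245986, N(24)=102334155, N(23)=165580141, N(22)=267914296, N(21)=433494437, N(20)=701408733, N(19)=1134903170, N(18)=1836311903, N(17)=2971215073, N(16)=4807526976, N(15)=7778742049, N(14)=12586269025, N(13)=20365011074, N(12)=32951280099, N(11)=53316291173, N(10)=86267571272, N(9)=139583862445
N(9) = 139583862445


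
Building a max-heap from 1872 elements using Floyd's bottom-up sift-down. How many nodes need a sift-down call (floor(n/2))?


In a heap of 1872 elements (0-indexed array):
  Last element index: 1871
  Parent of last element: floor((1871 - 1) / 2) = 935
  Internal nodes: indices 0 to 935
  Count = floor(1872/2) = 936


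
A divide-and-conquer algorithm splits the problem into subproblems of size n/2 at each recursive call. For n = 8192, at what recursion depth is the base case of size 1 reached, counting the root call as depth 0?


At each depth, the problem size is divided by 2:
  Depth 0: problem size = 8192
  Depth 1: problem size = 4096
  Depth 2: problem size = 2048
  Depth 3: problem size = 1024
  Depth 4: problem size = 512
  Depth 5: problem size = 256
  Depth 6: problem size = 128
  Depth 7: problem size = 64
  Depth 8: problem size = 32
  Depth 9: problem size = 16
  Depth 10: problem size = 8
  Depth 11: problem size = 4
  Depth 12: problem size = 2
  Depth 13: problem size = 1 (base case)
The base case is reached at depth log_2(8192) = 13 (the tree has 14 levels counting depth 0, but the depth asked for is 13).
Recursion depth = 13


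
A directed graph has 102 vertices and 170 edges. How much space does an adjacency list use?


Adjacency list: one list head per vertex + one entry per edge
Vertex heads: 102
Edge entries: 170
Total = 102 + 170 = 272


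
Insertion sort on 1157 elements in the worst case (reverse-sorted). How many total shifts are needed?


In the worst case (reverse-sorted), each element shifts past all previous:
  Element 1: 1 shifts
  Element 2: 2 shifts
  Element 3: 3 shifts
  Element 4: 4 shifts
  Element 5: 5 shifts
  ...
  Element 1156: 1156 shifts
Total = 1 + 2 + ... + 1156
= 1157*(1157-1)/2 = 668746


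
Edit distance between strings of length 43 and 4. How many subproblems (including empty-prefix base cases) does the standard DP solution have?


The table includes base cases (empty prefixes).
Rows: (m+1) = 44
Columns: (n+1) = 5
Total = 44 * 5 = 220


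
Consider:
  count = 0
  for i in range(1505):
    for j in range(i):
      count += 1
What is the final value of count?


For each i, the inner loop runs i times:
  i=0: inner runs 0 times
  i=1: inner runs 1 time
  i=2: inner runs 2 times
  i=3: inner runs 3 times
  i=4: inner runs 4 times
  i=5: inner runs 5 times
  i=6: inner runs 6 times
  i=7: inner runs 7 times
  ...
Total = 0 + 1 + 2 + ... + 1504 = 1505*(1505-1)/2 = 1131760


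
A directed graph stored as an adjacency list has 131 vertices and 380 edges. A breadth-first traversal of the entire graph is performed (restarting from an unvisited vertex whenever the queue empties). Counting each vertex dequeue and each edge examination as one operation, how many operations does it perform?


A full BFS traversal dequeues each vertex once and examines each edge once.
Vertex visits: 131
Edge visits: 380
V + E = 131 + 380 = 511


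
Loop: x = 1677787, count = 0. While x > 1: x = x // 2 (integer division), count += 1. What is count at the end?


The variable x halves each step:
x = 1677787 -> 838893 -> 419446 -> 209723 -> 104861 -> 52430 -> 26215 -> 13107 -> 6553 -> 3276 -> 1638 -> 819 -> 409 -> 204 -> 102 -> 51 -> 25 -> 12 -> 6 -> 3 -> 1
Number of halvings = floor(log2(1677787)) = 20


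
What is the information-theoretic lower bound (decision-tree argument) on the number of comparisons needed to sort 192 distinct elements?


A binary decision tree of height h has at most 2^h leaves and needs at least n! of them, so h >= ceil(log2(n!)).
192! is far too large to multiply out, so use Stirling's series:
  ln(n!) ~ n ln n - n + (1/2) ln(2 pi n) + 1/(12n)  (error below 1/(360 n^3), negligible here)
  ln(192) = 5.2574954
  n ln n = 192 * 5.2574954 = 1009.4391
  (1/2) ln(2 pi * 192) = (1/2) ln(1206.3716) = 3.5477
  1/(12*192) = 0.0004
  ln(192!) ~ 1009.4391 - 192 + 3.5477 + 0.0004 = 820.9872
Convert to base 2: log2(192!) = 820.9872 / ln 2 = 820.9872 / 0.69314718 = 1184.4342
ceil(1184.4342) = 1185


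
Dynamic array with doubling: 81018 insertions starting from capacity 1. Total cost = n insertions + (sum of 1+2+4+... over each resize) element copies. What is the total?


n = 81018
Insertion costs: 81018
Resizes copy 1, 2, 4, ... up to the largest power of 2 that is <= n-1 = 81017, i.e. 65536.
Copy costs = 1 + 2 + 4 + 8 + 16 + 32 + 64 + 128 + 256 + 512 + 1024 + 2048 + 4096 + 8192 + 16384 + 32768 + 65536 = 131071
Total = 81018 + 131071 = 212089


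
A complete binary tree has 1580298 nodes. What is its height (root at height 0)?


In a complete binary tree, level k holds nodes 2^k .. 2^(k+1)-1 (1-indexed).
Height = floor(log2(n)) = floor(log2(1580298)) = 20
Check: 2^20 = 1048576 <= 1580298 < 2097152 = 2^21


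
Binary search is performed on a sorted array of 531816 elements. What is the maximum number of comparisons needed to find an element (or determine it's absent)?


Binary search halves the search space each comparison:
  Step 1: search space = 531816 -> 265908
  Step 2: search space = 265908 -> 132954
  Step 3: search space = 132954 -> 66477
  Step 4: search space = 66477 -> 33238
  Step 5: search space = 33238 -> 16619
  Step 6: search space = 16619 -> 8309
  Step 7: search space = 8309 -> 4154
  Step 8: search space = 4154 -> 2077
  Step 9: search space = 2077 -> 1038
  Step 10: search space = 1038 -> 519
  Step 11: search space = 519 -> 259
  Step 12: search space = 259 -> 129
  Step 13: search space = 129 -> 64
  Step 14: search space = 64 -> 32
  Step 15: search space = 32 -> 16
  Step 16: search space = 16 -> 8
  Step 17: search space = 8 -> 4
  Step 18: search space = 4 -> 2
  Step 19: search space = 2 -> 1
  Step 20: search space = 1 (final check)
Maximum comparisons = floor(log2(531816)) + 1 = 19 + 1 = 20


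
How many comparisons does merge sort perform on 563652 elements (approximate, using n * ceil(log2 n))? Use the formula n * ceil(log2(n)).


Recursion depth: ceil(log2(563652)) = 20
Each recursion level merges n = 563652 elements
Total = 563652 * 20 = 11273040


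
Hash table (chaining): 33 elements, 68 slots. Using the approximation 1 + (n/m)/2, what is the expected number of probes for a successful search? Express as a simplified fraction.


Computing expected probes:
alpha = 33/68
= 1 + alpha/2
= 1 + 33/(2*68)
= (2*68 + 33) / (2*68)
= 169/136


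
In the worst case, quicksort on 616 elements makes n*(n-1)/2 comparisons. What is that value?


Sum of comparisons per partition:
615 + 614 + ... + 1 + 0
= 616 * (616 - 1) / 2
= 616 * 615 / 2
= 189420


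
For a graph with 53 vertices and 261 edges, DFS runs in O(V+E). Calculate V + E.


A full DFS traversal visits each vertex once and examines each edge once.
V = 53
E = 261
Sum = 53 + 261 = 314


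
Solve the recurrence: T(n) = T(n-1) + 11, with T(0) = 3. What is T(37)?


Unrolling the recurrence:
T(37) = T(36) + 11
       = T(35) + 11 + 11
       = T(34) + 11*3
       ...
       = T(0) + 11*37
       = 3 + 407 = 410


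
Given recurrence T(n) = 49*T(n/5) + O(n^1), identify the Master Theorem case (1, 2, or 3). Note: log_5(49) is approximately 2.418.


Master Theorem parameters: a=49, b=5, c=1
log_b(a) = 2.418
Compare b^c with a: 5^1 = 5 < 49, so c < log_b(a).
Comparing c=1 vs log_b(a)=2.418:
1 < 2.418 => Case 1
Result: T(n) = O(n^(log_5 49)) ~ O(n^2.418)
Master Theorem case = 1


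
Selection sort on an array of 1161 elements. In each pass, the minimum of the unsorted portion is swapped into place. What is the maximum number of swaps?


Selection sort performs one swap per pass:
  Pass 1: find min in positions 0 to 1160, swap with position 0
  Pass 2: find min in positions 1 to 1160, swap with position 1
  Pass 3: find min in positions 2 to 1160, swap with position 2
  Pass 4: find min in positions 3 to 1160, swap with position 3
  Pass 5: find min in positions 4 to 1160, swap with position 4
  ... (1155 more passes)
Total passes (and swaps) = n - 1 = 1161 - 1 = 1160


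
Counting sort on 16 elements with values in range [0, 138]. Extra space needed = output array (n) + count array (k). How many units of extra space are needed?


Output array size: 16 (to store sorted result)
Count array size: 139 (one slot per possible value, range 0 to 138)
Total extra space = 16 + 139 = 155


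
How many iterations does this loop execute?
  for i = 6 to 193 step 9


The loop variable i takes values starting at 6 and increments by 9 each iteration.
Sequence: i = 6, 15, 24, 33, 42, 51, 60, 69, 78, ...
The upper bound 193 is inclusive, so the count is floor((last - first) / step) + 1:
floor((193 - 6) / 9) + 1 = floor(187/9) + 1 = 20 + 1 = 21


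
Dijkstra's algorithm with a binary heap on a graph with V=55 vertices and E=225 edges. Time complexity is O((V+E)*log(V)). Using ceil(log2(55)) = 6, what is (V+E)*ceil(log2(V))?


Dijkstra with a binary heap: each vertex is extracted once, each edge may relax once.
Each heap operation costs O(log V).
V + E = 55 + 225 = 280
ceil(log2(55)) = 6 (since 2^5 = 32 < 55 <= 64 = 2^6)
Total heap work = (V+E) * ceil(log2(V)) = 280 * 6 = 1680


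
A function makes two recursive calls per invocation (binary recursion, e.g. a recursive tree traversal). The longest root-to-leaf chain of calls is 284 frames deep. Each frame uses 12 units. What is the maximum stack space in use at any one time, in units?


Binary recursion: the two calls run one after the other, so only one root-to-leaf chain of frames is on the stack at a time.
Maximum depth (longest chain) = 284 frames
Each frame = 12 units
Max stack space = 284 * 12 = 3408


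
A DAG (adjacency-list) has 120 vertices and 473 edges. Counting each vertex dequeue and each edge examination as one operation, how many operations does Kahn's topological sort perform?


V = 120 (vertex processing)
E = 473 (edge processing)
V + E = 120 + 473 = 593


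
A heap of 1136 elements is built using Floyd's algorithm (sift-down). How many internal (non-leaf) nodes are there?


Leaf nodes occupy roughly half the array.
Sift-down is called for each internal node, starting from the last one.
Internal nodes = floor(n/2) = floor(1136/2) = 568


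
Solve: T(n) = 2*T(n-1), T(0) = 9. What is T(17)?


Unrolling:
T(17) = 2*T(16) = 2^2*T(15) = ... = 2^17*T(0)
= 2^17 * 9
= 131072 * 9 = 1179648


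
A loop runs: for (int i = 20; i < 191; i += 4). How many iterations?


Loop starts at i = 20, increments by 4, stops when i >= 191.
Number of iterations = ceil((191 - 20) / 4)
= ceil(171 / 4)
= 43


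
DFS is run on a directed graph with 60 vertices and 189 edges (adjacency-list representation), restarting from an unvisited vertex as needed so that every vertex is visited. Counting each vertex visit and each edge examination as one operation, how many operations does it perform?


A full DFS traversal processes each vertex exactly once (push/pop on stack).
Each directed edge is examined once.
V = 60, E = 189
V + E = 249


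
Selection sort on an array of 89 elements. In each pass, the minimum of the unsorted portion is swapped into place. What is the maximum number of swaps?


Selection sort performs one swap per pass:
  Pass 1: find min in positions 0 to 88, swap with position 0
  Pass 2: find min in positions 1 to 88, swap with position 1
  Pass 3: find min in positions 2 to 88, swap with position 2
  Pass 4: find min in positions 3 to 88, swap with position 3
  Pass 5: find min in positions 4 to 88, swap with position 4
  ... (83 more passes)
Total passes (and swaps) = n - 1 = 89 - 1 = 88


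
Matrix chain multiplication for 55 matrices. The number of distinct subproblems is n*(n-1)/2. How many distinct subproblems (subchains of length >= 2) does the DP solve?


Subproblems are indexed by (i, j) where i < j.
Number of such pairs = n*(n-1)/2
= 55 * 54 / 2
= 1485


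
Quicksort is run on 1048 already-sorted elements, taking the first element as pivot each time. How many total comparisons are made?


Sum of comparisons per partition:
1047 + 1046 + ... + 1 + 0
= 1048 * (1048 - 1) / 2
= 1048 * 1047 / 2
= 548628


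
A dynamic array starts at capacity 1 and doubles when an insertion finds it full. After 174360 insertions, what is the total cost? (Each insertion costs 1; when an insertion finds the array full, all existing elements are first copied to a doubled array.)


Insertion cost: 174360 (one per element)
Resizes occur just before inserting elements 2, 3, 5, 9, ...
Elements copied at each resize: 1 + 2 + 4 + 8 + 16 + 32 + 64 + 128 + 256 + 512 + 1024 + 2048 + 4096 + 8192 + 16384 + 32768 + 65536 + 131072
Sum of copies = 262143 (geometric series: 2^k - 1)
Total = 174360 + 262143 = 436503


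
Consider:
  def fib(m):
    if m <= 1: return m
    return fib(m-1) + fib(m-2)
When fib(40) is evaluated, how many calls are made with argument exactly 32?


Let N(m) = number of times fib(m) is called while evaluating fib(40).
N(40) = 1 (the initial call).
N(39) = 1 (only fib(40) calls it).
For 1 <= m <= 38: fib(m) is called by fib(m+1) and fib(m+2), so
  N(m) = N(m+1) + N(m+2).
fib(0) is called only by fib(2), so N(0) = N(2).
Walk down from m=40:
  N(40)=1, N(39)=1, N(38)=2, N(37)=3, N(36)=5, N(35)=8, N(34)=13, N(33)=21, N(32)=34
N(32) = 34


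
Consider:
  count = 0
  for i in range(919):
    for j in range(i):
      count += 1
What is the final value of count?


For each i, the inner loop runs i times:
  i=0: inner runs 0 times
  i=1: inner runs 1 time
  i=2: inner runs 2 times
  i=3: inner runs 3 times
  i=4: inner runs 4 times
  i=5: inner runs 5 times
  i=6: inner runs 6 times
  i=7: inner runs 7 times
  ...
Total = 0 + 1 + 2 + ... + 918 = 919*(919-1)/2 = 421821


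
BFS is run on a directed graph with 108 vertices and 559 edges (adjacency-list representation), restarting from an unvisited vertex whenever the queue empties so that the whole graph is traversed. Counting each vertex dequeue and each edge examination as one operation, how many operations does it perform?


A full BFS traversal dequeues each vertex exactly once and examines each directed edge exactly once.
V = 108 (vertex processing cost)
E = 559 (edge examination cost)
Total operations proportional to V + E = 108 + 559 = 667


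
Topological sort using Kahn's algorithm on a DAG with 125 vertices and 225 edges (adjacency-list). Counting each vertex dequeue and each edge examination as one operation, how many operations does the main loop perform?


Kahn's algorithm:
  1. Compute in-degrees: O(V + E)
  2. Process queue: each vertex dequeued once (O(V))
     each edge examined once (O(E))
Total = V + E = 125 + 225 = 350


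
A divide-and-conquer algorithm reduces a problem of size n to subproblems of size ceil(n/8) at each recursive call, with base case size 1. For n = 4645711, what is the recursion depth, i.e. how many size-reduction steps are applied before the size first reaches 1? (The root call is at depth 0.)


Each step divides the size by 8 (rounding up); after k steps the size is ceil(n/8^k), which equals 1 exactly when 8^k >= n.
So the depth is the smallest k with 8^k >= 4645711, i.e. ceil(log_8(4645711)).
8^7 = 2097152 < 4645711 <= 16777216 = 8^8
Recursion depth = 8


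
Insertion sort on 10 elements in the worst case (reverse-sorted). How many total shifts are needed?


In the worst case (reverse-sorted), each element shifts past all previous:
  Element 1: 1 shifts
  Element 2: 2 shifts
  Element 3: 3 shifts
  Element 4: 4 shifts
  Element 5: 5 shifts
  ...
  Element 9: 9 shifts
Total = 1 + 2 + ... + 9
= 10*(10-1)/2 = 45


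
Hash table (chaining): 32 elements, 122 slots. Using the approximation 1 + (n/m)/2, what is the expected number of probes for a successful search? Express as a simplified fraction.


Computing expected probes:
alpha = 32/122
= 1 + alpha/2
= 1 + 32/(2*122)
= (2*122 + 32) / (2*122)
= 276/244 = 69/61


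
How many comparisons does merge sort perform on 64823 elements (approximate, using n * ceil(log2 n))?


Recursion depth: ceil(log2(64823)) = 16
Each recursion level merges n = 64823 elements
Total = 64823 * 16 = 1037168


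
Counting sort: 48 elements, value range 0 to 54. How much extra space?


n = 48 (output array)
k = 55 (count array for 55 distinct values)
Extra space = 48 + 55 = 103


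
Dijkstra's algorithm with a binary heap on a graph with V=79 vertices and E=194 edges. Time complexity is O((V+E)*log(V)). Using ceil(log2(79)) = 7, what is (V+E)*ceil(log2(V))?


Dijkstra with a binary heap: each vertex is extracted once, each edge may relax once.
Each heap operation costs O(log V).
V + E = 79 + 194 = 273
ceil(log2(79)) = 7 (since 2^6 = 64 < 79 <= 128 = 2^7)
Total heap work = (V+E) * ceil(log2(V)) = 273 * 7 = 1911


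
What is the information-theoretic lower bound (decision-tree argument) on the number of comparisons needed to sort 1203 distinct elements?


A binary decision tree of height h has at most 2^h leaves and needs at least n! of them, so h >= ceil(log2(n!)).
1203! is far too large to multiply out, so use Stirling's series:
  ln(n!) ~ n ln n - n + (1/2) ln(2 pi n) + 1/(12n)  (error below 1/(360 n^3), negligible here)
  ln(1203) = 7.0925737
  n ln n = 1203 * 7.0925737 = 8532.3662
  (1/2) ln(2 pi * 1203) = (1/2) ln(7558.6719) = 4.4652
  1/(12*1203) = 0.0001
  ln(1203!) ~ 8532.3662 - 1203 + 4.4652 + 0.0001 = 7333.8315
Convert to base 2: log2(1203!) = 7333.8315 / ln 2 = 7333.8315 / 0.69314718 = 10580.4823
ceil(10580.4823) = 10581


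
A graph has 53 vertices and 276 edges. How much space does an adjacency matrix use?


Adjacency matrix: V x V grid of entries
Space = V^2 = 53^2 = 53 * 53 = 2809


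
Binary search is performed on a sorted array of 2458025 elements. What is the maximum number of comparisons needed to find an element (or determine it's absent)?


Binary search halves the search space each comparison:
  Step 1: search space = 2458025 -> 1229012
  Step 2: search space = 1229012 -> 614506
  Step 3: search space = 614506 -> 307253
  Step 4: search space = 307253 -> 153626
  Step 5: search space = 153626 -> 76813
  Step 6: search space = 76813 -> 38406
  Step 7: search space = 38406 -> 19203
  Step 8: search space = 19203 -> 9601
  Step 9: search space = 9601 -> 4800
  Step 10: search space = 4800 -> 2400
  Step 11: search space = 2400 -> 1200
  Step 12: search space = 1200 -> 600
  Step 13: search space = 600 -> 300
  Step 14: search space = 300 -> 150
  Step 15: search space = 150 -> 75
  Step 16: search space = 75 -> 37
  Step 17: search space = 37 -> 18
  Step 18: search space = 18 -> 9
  Step 19: search space = 9 -> 4
  Step 20: search space = 4 -> 2
  Step 21: search space = 2 -> 1
  Step 22: search space = 1 (final check)
Maximum comparisons = floor(log2(2458025)) + 1 = 21 + 1 = 22


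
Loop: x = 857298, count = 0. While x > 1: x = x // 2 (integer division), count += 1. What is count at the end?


The variable x halves each step:
x = 857298 -> 428649 -> 214324 -> 107162 -> 53581 -> 26790 -> 13395 -> 6697 -> 3348 -> 1674 -> 837 -> 418 -> 209 -> 104 -> 52 -> 26 -> 13 -> 6 -> 3 -> 1
Number of halvings = floor(log2(857298)) = 19


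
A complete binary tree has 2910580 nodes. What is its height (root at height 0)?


In a complete binary tree, level k holds nodes 2^k .. 2^(k+1)-1 (1-indexed).
Height = floor(log2(n)) = floor(log2(2910580)) = 21
Check: 2^21 = 2097152 <= 2910580 < 4194304 = 2^22


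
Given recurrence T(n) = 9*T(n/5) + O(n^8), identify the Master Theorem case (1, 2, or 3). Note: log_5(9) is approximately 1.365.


Master Theorem parameters: a=9, b=5, c=8
log_b(a) = 1.365
Compare b^c with a: 5^8 = 390625 > 9, so c > log_b(a).
Comparing c=8 vs log_b(a)=1.365:
8 > 1.365 => Case 3
Result: T(n) = O(n^8)
Master Theorem case = 3


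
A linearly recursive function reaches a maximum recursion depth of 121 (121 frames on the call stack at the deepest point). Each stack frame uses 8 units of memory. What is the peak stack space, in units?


Maximum recursion depth = 121 frames
Memory per frame = 8 units
Total stack space = depth * frame_size
= 121 * 8 = 968


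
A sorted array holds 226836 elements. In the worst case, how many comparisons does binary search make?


Halving sequence: 226836 -> 113418 -> 56709 -> 28354 -> 14177 -> 7088 -> 3544 -> 1772 -> 886 -> 443 -> 221 -> 110 -> 55 -> 27 -> 13 -> 6 -> 3 -> 1
Number of halvings = 17
Max comparisons = 17 + 1 = 18


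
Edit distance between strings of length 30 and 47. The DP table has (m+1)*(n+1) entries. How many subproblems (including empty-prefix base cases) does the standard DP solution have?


The table includes base cases (empty prefixes).
Rows: (m+1) = 31
Columns: (n+1) = 48
Total = 31 * 48 = 1488


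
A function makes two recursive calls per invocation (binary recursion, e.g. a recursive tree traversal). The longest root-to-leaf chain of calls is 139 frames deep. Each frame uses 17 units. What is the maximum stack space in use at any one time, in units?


Binary recursion: the two calls run one after the other, so only one root-to-leaf chain of frames is on the stack at a time.
Maximum depth (longest chain) = 139 frames
Each frame = 17 units
Max stack space = 139 * 17 = 2363


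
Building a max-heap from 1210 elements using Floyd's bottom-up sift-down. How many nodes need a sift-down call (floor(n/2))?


In a heap of 1210 elements (0-indexed array):
  Last element index: 1209
  Parent of last element: floor((1209 - 1) / 2) = 604
  Internal nodes: indices 0 to 604
  Count = floor(1210/2) = 605


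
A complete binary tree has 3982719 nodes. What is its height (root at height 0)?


In a complete binary tree, level k holds nodes 2^k .. 2^(k+1)-1 (1-indexed).
Height = floor(log2(n)) = floor(log2(3982719)) = 21
Check: 2^21 = 2097152 <= 3982719 < 4194304 = 2^22


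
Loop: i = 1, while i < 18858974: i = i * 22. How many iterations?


i multiplies by 22 each step:
i = 1 -> 22 -> 484 -> 10648 -> 234256 -> 5153632 -> 113379904 (stop)
Iterations = ceil(log_22(18858974)) = 6


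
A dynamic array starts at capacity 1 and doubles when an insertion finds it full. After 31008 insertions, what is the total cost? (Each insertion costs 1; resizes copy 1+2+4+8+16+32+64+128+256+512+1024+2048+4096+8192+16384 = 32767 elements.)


Insertion cost: 31008 (one per element)
Resizes occur just before inserting elements 2, 3, 5, 9, ...
Elements copied at each resize: 1 + 2 + 4 + 8 + 16 + 32 + 64 + 128 + 256 + 512 + 1024 + 2048 + 4096 + 8192 + 16384
Sum of copies = 32767 (geometric series: 2^k - 1)
Total = 31008 + 32767 = 63775


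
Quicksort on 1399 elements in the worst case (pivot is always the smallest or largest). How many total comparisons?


In the worst case, each partition step picks the worst pivot:
  Partition 1: 1398 comparisons (n-1 elements to compare)
  Partition 2: 1397 comparisons
  Partition 3: 1396 comparisons
  Partition 4: 1395 comparisons
  Partition 5: 1394 comparisons
  ...
  Last partition: 0 comparisons
Total = (n-1) + (n-2) + ... + 1 + 0 = n*(n-1)/2
= 1399*1398/2 = 977901


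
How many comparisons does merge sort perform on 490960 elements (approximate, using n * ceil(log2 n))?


Recursion depth: ceil(log2(490960)) = 19
Each recursion level merges n = 490960 elements
Total = 490960 * 19 = 9328240


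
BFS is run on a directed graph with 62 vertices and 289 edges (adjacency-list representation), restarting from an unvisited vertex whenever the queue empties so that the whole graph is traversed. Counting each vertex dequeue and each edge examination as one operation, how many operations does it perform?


A full BFS traversal dequeues each vertex exactly once and examines each directed edge exactly once.
V = 62 (vertex processing cost)
E = 289 (edge examination cost)
Total operations proportional to V + E = 62 + 289 = 351


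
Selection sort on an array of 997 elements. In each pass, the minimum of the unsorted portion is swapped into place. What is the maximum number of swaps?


Selection sort performs one swap per pass:
  Pass 1: find min in positions 0 to 996, swap with position 0
  Pass 2: find min in positions 1 to 996, swap with position 1
  Pass 3: find min in positions 2 to 996, swap with position 2
  Pass 4: find min in positions 3 to 996, swap with position 3
  Pass 5: find min in positions 4 to 996, swap with position 4
  ... (991 more passes)
Total passes (and swaps) = n - 1 = 997 - 1 = 996


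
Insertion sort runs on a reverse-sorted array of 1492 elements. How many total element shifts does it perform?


Sum of shifts = 1 + 2 + 3 + ... + 1491
= 1492 * 1491 / 2
= 2224572 / 2
= 1112286


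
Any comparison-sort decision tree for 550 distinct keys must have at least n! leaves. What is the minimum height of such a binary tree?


A binary decision tree of height h has at most 2^h leaves and needs at least n! of them, so h >= ceil(log2(n!)).
550! is far too large to multiply out, so use Stirling's series:
  ln(n!) ~ n ln n - n + (1/2) ln(2 pi n) + 1/(12n)  (error below 1/(360 n^3), negligible here)
  ln(550) = 6.3099183
  n ln n = 550 * 6.3099183 = 3470.4551
  (1/2) ln(2 pi * 550) = (1/2) ln(3455.7519) = 4.0739
  1/(12*550) = 0.0002
  ln(550!) ~ 3470.4551 - 550 + 4.0739 + 0.0002 = 2924.5292
Convert to base 2: log2(550!) = 2924.5292 / ln 2 = 2924.5292 / 0.69314718 = 4219.2038
ceil(4219.2038) = 4220


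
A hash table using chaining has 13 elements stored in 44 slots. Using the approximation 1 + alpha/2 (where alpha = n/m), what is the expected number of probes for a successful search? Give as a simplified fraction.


Load factor alpha = n/m = 13/44
Expected probes = 1 + alpha/2 = 1 + 13/(2*44)
= 1 + 13/88
= 88/88 + 13/88
= 101/88


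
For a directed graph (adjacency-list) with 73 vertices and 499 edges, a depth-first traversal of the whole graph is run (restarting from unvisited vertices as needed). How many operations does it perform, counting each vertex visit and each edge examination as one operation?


A full DFS traversal visits each vertex once and examines each edge once.
V = 73
E = 499
Sum = 73 + 499 = 572


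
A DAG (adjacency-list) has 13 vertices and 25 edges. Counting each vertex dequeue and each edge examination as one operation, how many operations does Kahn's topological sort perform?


V = 13 (vertex processing)
E = 25 (edge processing)
V + E = 13 + 25 = 38


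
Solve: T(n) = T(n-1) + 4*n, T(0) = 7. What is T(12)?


Expanding the recurrence:
T(12) = T(11) + 4*12
       = T(10) + 4*11 + 4*12
       ...
       = T(0) + 4*(1 + 2 + ... + 12)
       = 7 + 4 * 12*13/2
       = 7 + 4 * 78
       = 7 + 312 = 319


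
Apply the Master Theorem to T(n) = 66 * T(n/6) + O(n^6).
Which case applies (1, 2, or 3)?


The Master Theorem: T(n) = a*T(n/b) + O(n^c)
  a = 66, b = 6, c = 6
log_b(a) = log_6(66) ~ 2.338
Compare b^c with a: 6^6 = 46656 > 66, so c > log_b(a).
Since c > log_b(a), Case 3 applies.
T(n) = O(n^6)
Master Theorem case = 3


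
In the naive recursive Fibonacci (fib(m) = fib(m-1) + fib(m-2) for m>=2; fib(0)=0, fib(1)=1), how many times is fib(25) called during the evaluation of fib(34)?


Let N(m) = number of times fib(m) is called while evaluating fib(34).
N(34) = 1 (the initial call).
N(33) = 1 (only fib(34) calls it).
For 1 <= m <= 32: fib(m) is called by fib(m+1) and fib(m+2), so
  N(m) = N(m+1) + N(m+2).
fib(0) is called only by fib(2), so N(0) = N(2).
Walk down from m=34:
  N(34)=1, N(33)=1, N(32)=2, N(31)=3, N(30)=5, N(29)=8, N(28)=13, N(27)=21, N(26)=34, N(25)=55
N(25) = 55


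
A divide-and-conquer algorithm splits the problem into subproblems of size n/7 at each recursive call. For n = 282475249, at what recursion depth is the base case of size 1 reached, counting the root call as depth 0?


At each depth, the problem size is divided by 7:
  Depth 0: problem size = 282475249
  Depth 1: problem size = 40353607
  Depth 2: problem size = 5764801
  Depth 3: problem size = 823543
  Depth 4: problem size = 117649
  Depth 5: problem size = 16807
  Depth 6: problem size = 2401
  Depth 7: problem size = 343
  Depth 8: problem size = 49
  Depth 9: problem size = 7
  Depth 10: problem size = 1 (base case)
The base case is reached at depth log_7(282475249) = 10 (the tree has 11 levels counting depth 0, but the depth asked for is 10).
Recursion depth = 10


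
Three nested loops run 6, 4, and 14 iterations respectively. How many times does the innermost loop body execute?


Loop 1 (outermost): 6 iterations
Loop 2 (middle): 4 iterations per outer
Loop 3 (innermost): 14 iterations per middle
Total = 6 * 4 * 14 = 336


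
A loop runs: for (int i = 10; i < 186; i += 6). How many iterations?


Loop starts at i = 10, increments by 6, stops when i >= 186.
Number of iterations = ceil((186 - 10) / 6)
= ceil(176 / 6)
= 30


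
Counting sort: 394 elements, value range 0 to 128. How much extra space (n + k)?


n = 394 (output array)
k = 129 (count array for 129 distinct values)
Extra space = 394 + 129 = 523


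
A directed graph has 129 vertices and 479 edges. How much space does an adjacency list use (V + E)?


Adjacency list: one list head per vertex + one entry per edge
Vertex heads: 129
Edge entries: 479
Total = 129 + 479 = 608


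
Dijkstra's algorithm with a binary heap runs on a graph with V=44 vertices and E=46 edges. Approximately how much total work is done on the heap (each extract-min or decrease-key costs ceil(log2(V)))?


Dijkstra with a binary heap: each vertex is extracted once, each edge may relax once.
Each heap operation costs O(log V).
V + E = 44 + 46 = 90
ceil(log2(44)) = 6 (since 2^5 = 32 < 44 <= 64 = 2^6)
Total heap work = (V+E) * ceil(log2(V)) = 90 * 6 = 540


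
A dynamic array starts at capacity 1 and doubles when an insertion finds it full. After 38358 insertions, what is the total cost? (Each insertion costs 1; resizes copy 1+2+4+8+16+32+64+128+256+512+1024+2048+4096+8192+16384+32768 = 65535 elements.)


Insertion cost: 38358 (one per element)
Resizes occur just before inserting elements 2, 3, 5, 9, ...
Elements copied at each resize: 1 + 2 + 4 + 8 + 16 + 32 + 64 + 128 + 256 + 512 + 1024 + 2048 + 4096 + 8192 + 16384 + 32768
Sum of copies = 65535 (geometric series: 2^k - 1)
Total = 38358 + 65535 = 103893


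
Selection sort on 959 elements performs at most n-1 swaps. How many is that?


Each of the 958 passes places one element in its final position.
Pass 1: swap minimum into position 0
Pass 2: swap minimum of remaining into position 1
...
Pass 958: last two elements, one swap
Maximum swaps = 959 - 1 = 958
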